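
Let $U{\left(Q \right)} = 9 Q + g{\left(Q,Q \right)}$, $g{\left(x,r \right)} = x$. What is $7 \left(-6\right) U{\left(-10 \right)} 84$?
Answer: $352800$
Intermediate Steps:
$U{\left(Q \right)} = 10 Q$ ($U{\left(Q \right)} = 9 Q + Q = 10 Q$)
$7 \left(-6\right) U{\left(-10 \right)} 84 = 7 \left(-6\right) 10 \left(-10\right) 84 = \left(-42\right) \left(-100\right) 84 = 4200 \cdot 84 = 352800$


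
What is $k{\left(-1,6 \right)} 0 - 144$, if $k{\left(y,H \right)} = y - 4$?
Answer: $-144$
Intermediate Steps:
$k{\left(y,H \right)} = -4 + y$
$k{\left(-1,6 \right)} 0 - 144 = \left(-4 - 1\right) 0 - 144 = \left(-5\right) 0 - 144 = 0 - 144 = -144$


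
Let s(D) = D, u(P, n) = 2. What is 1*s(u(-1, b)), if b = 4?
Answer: 2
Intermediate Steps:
1*s(u(-1, b)) = 1*2 = 2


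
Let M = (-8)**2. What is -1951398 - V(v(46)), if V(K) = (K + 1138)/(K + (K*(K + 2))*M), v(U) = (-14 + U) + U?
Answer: -389731257770/199719 ≈ -1.9514e+6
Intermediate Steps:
v(U) = -14 + 2*U
M = 64
V(K) = (1138 + K)/(K + 64*K*(2 + K)) (V(K) = (K + 1138)/(K + (K*(K + 2))*64) = (1138 + K)/(K + (K*(2 + K))*64) = (1138 + K)/(K + 64*K*(2 + K)))
-1951398 - V(v(46)) = -1951398 - (1138 + (-14 + 2*46))/((-14 + 2*46)*(129 + 64*(-14 + 2*46))) = -1951398 - (1138 + (-14 + 92))/((-14 + 92)*(129 + 64*(-14 + 92))) = -1951398 - (1138 + 78)/(78*(129 + 64*78)) = -1951398 - 1216/(78*(129 + 4992)) = -1951398 - 1216/(78*5121) = -1951398 - 1*608/199719 = -1951398 - 608/199719 = -389731257770/199719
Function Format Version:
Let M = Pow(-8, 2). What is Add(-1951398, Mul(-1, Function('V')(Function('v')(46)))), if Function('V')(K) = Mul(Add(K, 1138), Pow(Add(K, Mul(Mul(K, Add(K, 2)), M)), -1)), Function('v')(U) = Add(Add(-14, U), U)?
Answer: Rational(-389731257770, 199719) ≈ -1.9514e+6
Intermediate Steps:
Function('v')(U) = Add(-14, Mul(2, U))
M = 64
Function('V')(K) = Mul(Pow(Add(K, Mul(64, K, Add(2, K))), -1), Add(1138, K)) (Function('V')(K) = Mul(Add(K, 1138), Pow(Add(K, Mul(Mul(K, Add(K, 2)), 64)), -1)) = Mul(Add(1138, K), Pow(Add(K, Mul(Mul(K, Add(2, K)), 64)), -1)) = Mul(Add(1138, K), Pow(Add(K, Mul(64, K, Add(2, K))), -1)) = Mul(Pow(Add(K, Mul(64, K, Add(2, K))), -1), Add(1138, K)))
Add(-1951398, Mul(-1, Function('V')(Function('v')(46)))) = Add(-1951398, Mul(-1, Mul(Pow(Add(-14, Mul(2, 46)), -1), Pow(Add(129, Mul(64, Add(-14, Mul(2, 46)))), -1), Add(1138, Add(-14, Mul(2, 46)))))) = Add(-1951398, Mul(-1, Mul(Pow(Add(-14, 92), -1), Pow(Add(129, Mul(64, Add(-14, 92))), -1), Add(1138, Add(-14, 92))))) = Add(-1951398, Mul(-1, Mul(Pow(78, -1), Pow(Add(129, Mul(64, 78)), -1), Add(1138, 78)))) = Add(-1951398, Mul(-1, Mul(Rational(1, 78), Pow(Add(129, 4992), -1), 1216))) = Add(-1951398, Mul(-1, Mul(Rational(1, 78), Pow(5121, -1), 1216))) = Add(-1951398, Mul(-1, Mul(Rational(1, 78), Rational(1, 5121), 1216))) = Add(-1951398, Mul(-1, Rational(608, 199719))) = Add(-1951398, Rational(-608, 199719)) = Rational(-389731257770, 199719)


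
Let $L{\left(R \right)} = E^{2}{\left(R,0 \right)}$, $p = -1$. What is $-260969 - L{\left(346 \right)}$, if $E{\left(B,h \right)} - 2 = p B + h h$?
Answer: $-379305$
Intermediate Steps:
$E{\left(B,h \right)} = 2 + h^{2} - B$ ($E{\left(B,h \right)} = 2 - \left(B - h h\right) = 2 - \left(B - h^{2}\right) = 2 + h^{2} - B$)
$L{\left(R \right)} = \left(2 - R\right)^{2}$ ($L{\left(R \right)} = \left(2 + 0^{2} - R\right)^{2} = \left(2 + 0 - R\right)^{2} = \left(2 - R\right)^{2}$)
$-260969 - L{\left(346 \right)} = -260969 - \left(2 - 346\right)^{2} = -260969 - \left(-344\right)^{2} = -260969 - 118336 = -379305$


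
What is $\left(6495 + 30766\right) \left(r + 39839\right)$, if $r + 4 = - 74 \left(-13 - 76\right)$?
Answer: $1729692881$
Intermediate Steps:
$r = 6582$ ($r = -4 - 74 \left(-13 - 76\right) = -4 - -6586 = -4 + 6586 = 6582$)
$\left(6495 + 30766\right) \left(r + 39839\right) = \left(6495 + 30766\right) \left(6582 + 39839\right) = 37261 \cdot 46421 = 1729692881$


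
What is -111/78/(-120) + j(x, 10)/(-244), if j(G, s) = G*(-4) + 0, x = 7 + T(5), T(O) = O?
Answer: 39697/190320 ≈ 0.20858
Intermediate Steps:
x = 12 (x = 7 + 5 = 12)
j(G, s) = -4*G (j(G, s) = -4*G + 0 = -4*G)
-111/78/(-120) + j(x, 10)/(-244) = -111/78/(-120) - 4*12/(-244) = -111*1/78*(-1/120) - 48*(-1/244) = -37/26*(-1/120) + 12/61 = 37/3120 + 12/61 = 39697/190320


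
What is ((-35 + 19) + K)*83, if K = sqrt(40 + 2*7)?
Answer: -1328 + 249*sqrt(6) ≈ -718.08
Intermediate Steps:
K = 3*sqrt(6) (K = sqrt(40 + 14) = sqrt(54) = 3*sqrt(6) ≈ 7.3485)
((-35 + 19) + K)*83 = ((-35 + 19) + 3*sqrt(6))*83 = (-16 + 3*sqrt(6))*83 = -1328 + 249*sqrt(6)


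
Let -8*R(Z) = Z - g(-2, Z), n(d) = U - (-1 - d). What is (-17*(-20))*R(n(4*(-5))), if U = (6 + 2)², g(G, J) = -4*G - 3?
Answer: -1700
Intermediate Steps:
g(G, J) = -3 - 4*G
U = 64 (U = 8² = 64)
n(d) = 65 + d (n(d) = 64 - (-1 - d) = 64 + (1 + d) = 65 + d)
R(Z) = 5/8 - Z/8 (R(Z) = -(Z - (-3 - 4*(-2)))/8 = -(Z - (-3 + 8))/8 = -(Z - 1*5)/8 = -(Z - 5)/8 = -(-5 + Z)/8 = 5/8 - Z/8)
(-17*(-20))*R(n(4*(-5))) = (-17*(-20))*(5/8 - (65 + 4*(-5))/8) = 340*(5/8 - (65 - 20)/8) = 340*(5/8 - ⅛*45) = 340*(5/8 - 45/8) = 340*(-5) = -1700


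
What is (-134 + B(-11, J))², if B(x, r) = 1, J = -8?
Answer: 17689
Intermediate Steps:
(-134 + B(-11, J))² = (-134 + 1)² = (-133)² = 17689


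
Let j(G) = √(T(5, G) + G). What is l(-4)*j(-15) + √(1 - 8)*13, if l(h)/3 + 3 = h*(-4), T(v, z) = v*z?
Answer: 13*I*(√7 + 9*√10) ≈ 404.38*I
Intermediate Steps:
l(h) = -9 - 12*h (l(h) = -9 + 3*(h*(-4)) = -9 + 3*(-4*h) = -9 - 12*h)
j(G) = √6*√G (j(G) = √(5*G + G) = √(6*G) = √6*√G)
l(-4)*j(-15) + √(1 - 8)*13 = (-9 - 12*(-4))*(√6*√(-15)) + √(1 - 8)*13 = (-9 + 48)*(√6*(I*√15)) + √(-7)*13 = 39*(3*I*√10) + (I*√7)*13 = 117*I*√10 + 13*I*√7 = 13*I*√7 + 117*I*√10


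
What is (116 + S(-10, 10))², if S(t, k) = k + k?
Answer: 18496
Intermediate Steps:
S(t, k) = 2*k
(116 + S(-10, 10))² = (116 + 2*10)² = (116 + 20)² = 136² = 18496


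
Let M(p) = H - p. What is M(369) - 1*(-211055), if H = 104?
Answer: 210790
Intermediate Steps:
M(p) = 104 - p
M(369) - 1*(-211055) = (104 - 1*369) - 1*(-211055) = (104 - 369) + 211055 = -265 + 211055 = 210790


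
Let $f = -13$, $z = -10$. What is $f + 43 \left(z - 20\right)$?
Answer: $-1303$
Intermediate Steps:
$f + 43 \left(z - 20\right) = -13 + 43 \left(-10 - 20\right) = -13 + 43 \left(-30\right) = -13 - 1290 = -1303$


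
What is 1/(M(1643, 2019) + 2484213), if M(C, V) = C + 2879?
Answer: 1/2488735 ≈ 4.0181e-7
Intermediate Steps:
M(C, V) = 2879 + C
1/(M(1643, 2019) + 2484213) = 1/((2879 + 1643) + 2484213) = 1/(4522 + 2484213) = 1/2488735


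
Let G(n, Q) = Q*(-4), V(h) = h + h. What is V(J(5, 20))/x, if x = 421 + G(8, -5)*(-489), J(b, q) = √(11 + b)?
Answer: -8/9359 ≈ -0.00085479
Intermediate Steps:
V(h) = 2*h
G(n, Q) = -4*Q
x = -9359 (x = 421 - 4*(-5)*(-489) = 421 + 20*(-489) = 421 - 9780 = -9359)
V(J(5, 20))/x = (2*√(11 + 5))/(-9359) = (2*√16)*(-1/9359) = (2*4)*(-1/9359) = 8*(-1/9359) = -8/9359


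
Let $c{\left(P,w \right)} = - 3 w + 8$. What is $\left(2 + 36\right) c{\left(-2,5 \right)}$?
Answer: $-266$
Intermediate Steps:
$c{\left(P,w \right)} = 8 - 3 w$
$\left(2 + 36\right) c{\left(-2,5 \right)} = \left(2 + 36\right) \left(8 - 15\right) = 38 \left(8 - 15\right) = 38 \left(-7\right) = -266$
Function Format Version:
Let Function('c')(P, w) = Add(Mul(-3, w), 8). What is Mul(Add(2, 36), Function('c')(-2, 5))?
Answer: -266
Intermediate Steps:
Function('c')(P, w) = Add(8, Mul(-3, w))
Mul(Add(2, 36), Function('c')(-2, 5)) = Mul(Add(2, 36), Add(8, Mul(-3, 5))) = Mul(38, Add(8, -15)) = Mul(38, -7) = -266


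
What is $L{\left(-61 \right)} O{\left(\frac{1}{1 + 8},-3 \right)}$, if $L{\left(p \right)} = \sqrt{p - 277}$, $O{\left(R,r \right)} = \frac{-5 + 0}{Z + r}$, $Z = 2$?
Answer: $65 i \sqrt{2} \approx 91.924 i$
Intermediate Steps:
$O{\left(R,r \right)} = - \frac{5}{2 + r}$ ($O{\left(R,r \right)} = \frac{-5 + 0}{2 + r} = - \frac{5}{2 + r}$)
$L{\left(p \right)} = \sqrt{-277 + p}$
$L{\left(-61 \right)} O{\left(\frac{1}{1 + 8},-3 \right)} = \sqrt{-277 - 61} \left(- \frac{5}{2 - 3}\right) = \sqrt{-338} \left(- \frac{5}{-1}\right) = 13 i \sqrt{2} \left(\left(-5\right) \left(-1\right)\right) = 13 i \sqrt{2} \cdot 5 = 65 i \sqrt{2}$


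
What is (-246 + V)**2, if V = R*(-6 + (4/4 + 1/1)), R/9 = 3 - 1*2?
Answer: 79524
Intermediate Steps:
R = 9 (R = 9*(3 - 1*2) = 9*(3 - 2) = 9*1 = 9)
V = -36 (V = 9*(-6 + (4/4 + 1/1)) = 9*(-6 + (4*(1/4) + 1*1)) = 9*(-6 + (1 + 1)) = 9*(-6 + 2) = 9*(-4) = -36)
(-246 + V)**2 = (-246 - 36)**2 = (-282)**2 = 79524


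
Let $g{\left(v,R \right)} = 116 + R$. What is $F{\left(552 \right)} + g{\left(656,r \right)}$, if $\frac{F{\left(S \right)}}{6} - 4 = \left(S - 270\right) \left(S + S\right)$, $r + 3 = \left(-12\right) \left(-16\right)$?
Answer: $1868297$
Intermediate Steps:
$r = 189$ ($r = -3 - -192 = -3 + 192 = 189$)
$F{\left(S \right)} = 24 + 12 S \left(-270 + S\right)$ ($F{\left(S \right)} = 24 + 6 \left(S - 270\right) \left(S + S\right) = 24 + 6 \left(-270 + S\right) 2 S = 24 + 6 \cdot 2 S \left(-270 + S\right) = 24 + 12 S \left(-270 + S\right)$)
$F{\left(552 \right)} + g{\left(656,r \right)} = \left(24 - 1788480 + 12 \cdot 552^{2}\right) + \left(116 + 189\right) = \left(24 - 1788480 + 12 \cdot 304704\right) + 305 = \left(24 - 1788480 + 3656448\right) + 305 = 1867992 + 305 = 1868297$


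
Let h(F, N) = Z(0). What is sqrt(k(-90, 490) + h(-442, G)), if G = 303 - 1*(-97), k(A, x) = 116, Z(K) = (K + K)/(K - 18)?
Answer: 2*sqrt(29) ≈ 10.770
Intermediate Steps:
Z(K) = 2*K/(-18 + K) (Z(K) = (2*K)/(-18 + K) = 2*K/(-18 + K))
G = 400 (G = 303 + 97 = 400)
h(F, N) = 0 (h(F, N) = 2*0/(-18 + 0) = 2*0/(-18) = 2*0*(-1/18) = 0)
sqrt(k(-90, 490) + h(-442, G)) = sqrt(116 + 0) = sqrt(116) = 2*sqrt(29)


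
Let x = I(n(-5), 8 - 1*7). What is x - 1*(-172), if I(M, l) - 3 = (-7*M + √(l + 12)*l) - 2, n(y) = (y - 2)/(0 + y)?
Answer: 816/5 + √13 ≈ 166.81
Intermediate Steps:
n(y) = (-2 + y)/y
I(M, l) = 1 - 7*M + l*√(12 + l) (I(M, l) = 3 + ((-7*M + √(l + 12)*l) - 2) = 3 + ((-7*M + √(12 + l)*l) - 2) = 3 + ((-7*M + l*√(12 + l)) - 2) = 3 + (-2 - 7*M + l*√(12 + l)) = 1 - 7*M + l*√(12 + l))
x = -44/5 + √13 (x = 1 - 7*(-2 - 5)/(-5) + (8 - 1*7)*√(12 + (8 - 1*7)) = 1 - (-7)*(-7)/5 + (8 - 7)*√(12 + (8 - 7)) = 1 - 7*7/5 + 1*√(12 + 1) = 1 - 49/5 + 1*√13 = 1 - 49/5 + √13 = -44/5 + √13 ≈ -5.1945)
x - 1*(-172) = (-44/5 + √13) - 1*(-172) = (-44/5 + √13) + 172 = 816/5 + √13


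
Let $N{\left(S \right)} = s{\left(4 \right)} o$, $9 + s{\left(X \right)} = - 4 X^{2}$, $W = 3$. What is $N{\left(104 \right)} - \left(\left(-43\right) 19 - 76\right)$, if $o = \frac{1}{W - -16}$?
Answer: $\frac{16894}{19} \approx 889.16$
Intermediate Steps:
$s{\left(X \right)} = -9 - 4 X^{2}$
$o = \frac{1}{19}$ ($o = \frac{1}{3 - -16} = \frac{1}{3 + 16} = \frac{1}{19} \approx 0.052632$)
$N{\left(S \right)} = - \frac{73}{19}$ ($N{\left(S \right)} = \left(-9 - 4 \cdot 4^{2}\right) \frac{1}{19} = \left(-9 - 64\right) \frac{1}{19} = \left(-73\right) \frac{1}{19} = - \frac{73}{19}$)
$N{\left(104 \right)} - \left(\left(-43\right) 19 - 76\right) = - \frac{73}{19} - \left(\left(-43\right) 19 - 76\right) = - \frac{73}{19} - \left(-817 - 76\right) = - \frac{73}{19} - -893 = - \frac{73}{19} + 893 = \frac{16894}{19}$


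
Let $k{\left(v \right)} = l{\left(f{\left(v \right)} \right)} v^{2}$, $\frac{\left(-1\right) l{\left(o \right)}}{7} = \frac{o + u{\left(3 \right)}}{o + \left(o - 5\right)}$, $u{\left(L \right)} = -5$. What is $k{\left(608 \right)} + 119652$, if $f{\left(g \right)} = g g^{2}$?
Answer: $- \frac{75400530771564}{64215917} \approx -1.1742 \cdot 10^{6}$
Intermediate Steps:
$f{\left(g \right)} = g^{3}$
$l{\left(o \right)} = - \frac{7 \left(-5 + o\right)}{-5 + 2 o}$ ($l{\left(o \right)} = - 7 \frac{o - 5}{o + \left(o - 5\right)} = - 7 \frac{-5 + o}{o + \left(-5 + o\right)} = - 7 \frac{-5 + o}{-5 + 2 o} = - \frac{7 \left(-5 + o\right)}{-5 + 2 o}$)
$k{\left(v \right)} = \frac{7 v^{2} \left(5 - v^{3}\right)}{-5 + 2 v^{3}}$ ($k{\left(v \right)} = \frac{7 \left(5 - v^{3}\right)}{-5 + 2 v^{3}} v^{2} = \frac{7 v^{2} \left(5 - v^{3}\right)}{-5 + 2 v^{3}}$)
$k{\left(608 \right)} + 119652 = \frac{7 \cdot 608^{2} \left(5 - 608^{3}\right)}{-5 + 2 \cdot 608^{3}} + 119652 = 7 \cdot 369664 \frac{1}{-5 + 2 \cdot 224755712} \left(5 - 224755712\right) + 119652 = 7 \cdot 369664 \frac{1}{-5 + 449511424} \left(5 - 224755712\right) + 119652 = 7 \cdot 369664 \cdot \frac{1}{449511419} \left(-224755707\right) + 119652 = - \frac{83084093672448}{64215917} + 119652 = - \frac{75400530771564}{64215917}$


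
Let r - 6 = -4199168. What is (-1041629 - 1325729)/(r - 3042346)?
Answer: 1183679/3620754 ≈ 0.32692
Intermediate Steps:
r = -4199162 (r = 6 - 4199168 = -4199162)
(-1041629 - 1325729)/(r - 3042346) = (-1041629 - 1325729)/(-4199162 - 3042346) = -2367358/(-7241508) = -2367358*(-1/7241508) = 1183679/3620754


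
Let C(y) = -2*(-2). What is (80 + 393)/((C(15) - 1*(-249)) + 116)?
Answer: 473/369 ≈ 1.2818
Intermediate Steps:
C(y) = 4
(80 + 393)/((C(15) - 1*(-249)) + 116) = (80 + 393)/((4 - 1*(-249)) + 116) = 473/((4 + 249) + 116) = 473/(253 + 116) = 473/369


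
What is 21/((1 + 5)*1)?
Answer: 7/2 ≈ 3.5000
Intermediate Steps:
21/((1 + 5)*1) = 21/(6*1) = 21/6 = (⅙)*21 = 7/2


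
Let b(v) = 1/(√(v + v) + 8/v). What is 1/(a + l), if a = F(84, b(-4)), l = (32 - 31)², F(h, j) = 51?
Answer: 1/52 ≈ 0.019231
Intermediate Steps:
b(v) = 1/(8/v + √2*√v) (b(v) = 1/(√(2*v) + 8/v) = 1/(√2*√v + 8/v) = 1/(8/v + √2*√v))
l = 1 (l = 1² = 1)
a = 51
1/(a + l) = 1/(51 + 1) = 1/52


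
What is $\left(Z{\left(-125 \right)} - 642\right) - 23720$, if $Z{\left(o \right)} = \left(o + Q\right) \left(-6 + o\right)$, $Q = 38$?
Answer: $-12965$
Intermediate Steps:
$Z{\left(o \right)} = \left(-6 + o\right) \left(38 + o\right)$ ($Z{\left(o \right)} = \left(o + 38\right) \left(-6 + o\right) = \left(38 + o\right) \left(-6 + o\right) = \left(-6 + o\right) \left(38 + o\right)$)
$\left(Z{\left(-125 \right)} - 642\right) - 23720 = \left(\left(-228 + \left(-125\right)^{2} + 32 \left(-125\right)\right) - 642\right) - 23720 = \left(\left(-228 + 15625 - 4000\right) - 642\right) - 23720 = \left(11397 - 642\right) - 23720 = 10755 - 23720 = -12965$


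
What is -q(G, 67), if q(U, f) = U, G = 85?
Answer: -85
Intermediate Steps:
-q(G, 67) = -1*85 = -85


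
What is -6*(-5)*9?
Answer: 270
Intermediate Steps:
-6*(-5)*9 = -3*(-10)*9 = 30*9 = 270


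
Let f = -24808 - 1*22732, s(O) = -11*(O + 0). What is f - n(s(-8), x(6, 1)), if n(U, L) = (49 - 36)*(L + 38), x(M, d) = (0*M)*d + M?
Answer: -48112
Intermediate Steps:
x(M, d) = M (x(M, d) = 0*d + M = 0 + M = M)
s(O) = -11*O
f = -47540 (f = -24808 - 22732 = -47540)
n(U, L) = 494 + 13*L (n(U, L) = 13*(38 + L) = 494 + 13*L)
f - n(s(-8), x(6, 1)) = -47540 - (494 + 13*6) = -47540 - (494 + 78) = -47540 - 1*572 = -47540 - 572 = -48112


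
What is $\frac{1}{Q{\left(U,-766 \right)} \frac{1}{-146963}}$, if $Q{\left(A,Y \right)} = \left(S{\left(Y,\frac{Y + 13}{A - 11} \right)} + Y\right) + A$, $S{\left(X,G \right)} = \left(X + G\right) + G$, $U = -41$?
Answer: $\frac{3821038}{40145} \approx 95.181$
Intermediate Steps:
$S{\left(X,G \right)} = X + 2 G$ ($S{\left(X,G \right)} = \left(G + X\right) + G = X + 2 G$)
$Q{\left(A,Y \right)} = A + 2 Y + \frac{2 \left(13 + Y\right)}{-11 + A}$ ($Q{\left(A,Y \right)} = \left(\left(Y + 2 \frac{Y + 13}{A - 11}\right) + Y\right) + A = \left(\left(Y + 2 \frac{13 + Y}{-11 + A}\right) + Y\right) + A = \left(\left(Y + \frac{2 \left(13 + Y\right)}{-11 + A}\right) + Y\right) + A = \left(2 Y + \frac{2 \left(13 + Y\right)}{-11 + A}\right) + A = A + 2 Y + \frac{2 \left(13 + Y\right)}{-11 + A}$)
$\frac{1}{Q{\left(U,-766 \right)} \frac{1}{-146963}} = \frac{1}{\frac{26 + 2 \left(-766\right) + \left(-11 - 41\right) \left(-41 + 2 \left(-766\right)\right)}{-11 - 41} \frac{1}{-146963}} = \frac{1}{\frac{26 - 1532 - 52 \left(-41 - 1532\right)}{-52} \left(- \frac{1}{146963}\right)} = \frac{1}{- \frac{26 - 1532 - -81796}{52} \left(- \frac{1}{146963}\right)} = \frac{1}{- \frac{26 - 1532 + 81796}{52} \left(- \frac{1}{146963}\right)} = \frac{1}{\left(- \frac{1}{52}\right) 80290 \left(- \frac{1}{146963}\right)} = \frac{1}{\left(- \frac{40145}{26}\right) \left(- \frac{1}{146963}\right)} = \frac{1}{\frac{40145}{3821038}} = \frac{3821038}{40145}$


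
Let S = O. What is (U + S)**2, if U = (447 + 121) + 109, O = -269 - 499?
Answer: 8281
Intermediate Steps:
O = -768
U = 677 (U = 568 + 109 = 677)
S = -768
(U + S)**2 = (677 - 768)**2 = (-91)**2 = 8281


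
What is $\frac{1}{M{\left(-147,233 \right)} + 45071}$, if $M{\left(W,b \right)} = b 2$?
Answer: $\frac{1}{45537} \approx 2.196 \cdot 10^{-5}$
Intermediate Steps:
$M{\left(W,b \right)} = 2 b$
$\frac{1}{M{\left(-147,233 \right)} + 45071} = \frac{1}{2 \cdot 233 + 45071} = \frac{1}{466 + 45071} = \frac{1}{45537}$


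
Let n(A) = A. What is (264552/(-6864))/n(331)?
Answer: -11023/94666 ≈ -0.11644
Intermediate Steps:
(264552/(-6864))/n(331) = (264552/(-6864))/331 = (264552*(-1/6864))*(1/331) = -11023/286*1/331 = -11023/94666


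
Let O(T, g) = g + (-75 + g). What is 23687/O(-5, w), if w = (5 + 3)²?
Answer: 23687/53 ≈ 446.92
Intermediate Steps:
w = 64 (w = 8² = 64)
O(T, g) = -75 + 2*g
23687/O(-5, w) = 23687/(-75 + 2*64) = 23687/(-75 + 128) = 23687/53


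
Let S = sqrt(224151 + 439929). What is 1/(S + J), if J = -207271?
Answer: -207271/42960603361 - 4*sqrt(41505)/42960603361 ≈ -4.8436e-6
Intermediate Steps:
S = 4*sqrt(41505) (S = sqrt(664080) = 4*sqrt(41505) ≈ 814.91)
1/(S + J) = 1/(4*sqrt(41505) - 207271) = 1/(-207271 + 4*sqrt(41505))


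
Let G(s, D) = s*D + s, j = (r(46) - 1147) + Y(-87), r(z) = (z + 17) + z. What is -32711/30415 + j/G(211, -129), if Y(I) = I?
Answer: -121320259/117349760 ≈ -1.0338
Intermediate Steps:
r(z) = 17 + 2*z (r(z) = (17 + z) + z = 17 + 2*z)
j = -1125 (j = ((17 + 2*46) - 1147) - 87 = ((17 + 92) - 1147) - 87 = (109 - 1147) - 87 = -1038 - 87 = -1125)
G(s, D) = s + D*s (G(s, D) = D*s + s = s + D*s)
-32711/30415 + j/G(211, -129) = -32711/30415 - 1125*1/(211*(1 - 129)) = -32711*1/30415 - 1125/(211*(-128)) = -4673/4345 - 1125/(-27008) = -4673/4345 - 1125*(-1/27008) = -4673/4345 + 1125/27008 = -121320259/117349760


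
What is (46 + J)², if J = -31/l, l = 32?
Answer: 2076481/1024 ≈ 2027.8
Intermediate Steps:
J = -31/32 ≈ -0.96875
(46 + J)² = (46 - 31/32)² = (1441/32)² = 2076481/1024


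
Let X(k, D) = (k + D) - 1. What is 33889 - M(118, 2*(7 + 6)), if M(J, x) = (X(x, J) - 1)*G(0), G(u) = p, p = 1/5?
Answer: 169303/5 ≈ 33861.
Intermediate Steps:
p = ⅕ ≈ 0.20000
G(u) = ⅕
X(k, D) = -1 + D + k (X(k, D) = (D + k) - 1 = -1 + D + k)
M(J, x) = -⅖ + J/5 + x/5 (M(J, x) = ((-1 + J + x) - 1)*(⅕) = (-2 + J + x)*(⅕) = -⅖ + J/5 + x/5)
33889 - M(118, 2*(7 + 6)) = 33889 - (-⅖ + (⅕)*118 + (2*(7 + 6))/5) = 33889 - (-⅖ + 118/5 + (2*13)/5) = 33889 - (-⅖ + 118/5 + (⅕)*26) = 33889 - (-⅖ + 118/5 + 26/5) = 33889 - 1*142/5 = 33889 - 142/5 = 169303/5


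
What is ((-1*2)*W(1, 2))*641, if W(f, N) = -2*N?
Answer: 5128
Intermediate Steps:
((-1*2)*W(1, 2))*641 = ((-1*2)*(-2*2))*641 = -2*(-4)*641 = 8*641 = 5128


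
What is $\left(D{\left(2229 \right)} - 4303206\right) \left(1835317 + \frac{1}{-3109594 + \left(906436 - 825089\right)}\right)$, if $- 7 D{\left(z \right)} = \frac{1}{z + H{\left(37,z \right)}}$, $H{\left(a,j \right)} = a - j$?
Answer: $- \frac{6194329227430185690790}{784315973} \approx -7.8977 \cdot 10^{12}$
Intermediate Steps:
$D{\left(z \right)} = - \frac{1}{259}$ ($D{\left(z \right)} = - \frac{1}{7 \left(z - \left(-37 + z\right)\right)} = - \frac{1}{7 \cdot 37} = \left(- \frac{1}{7}\right) \frac{1}{37} = - \frac{1}{259}$)
$\left(D{\left(2229 \right)} - 4303206\right) \left(1835317 + \frac{1}{-3109594 + \left(906436 - 825089\right)}\right) = \left(- \frac{1}{259} - 4303206\right) \left(1835317 + \frac{1}{-3109594 + \left(906436 - 825089\right)}\right) = - \frac{1114530355 \left(1835317 + \frac{1}{-3109594 + 81347}\right)}{259} = - \frac{1114530355 \left(1835317 + \frac{1}{-3028247}\right)}{259} = - \frac{1114530355 \left(1835317 - \frac{1}{3028247}\right)}{259} = \left(- \frac{1114530355}{259}\right) \frac{5557793199298}{3028247} = - \frac{6194329227430185690790}{784315973}$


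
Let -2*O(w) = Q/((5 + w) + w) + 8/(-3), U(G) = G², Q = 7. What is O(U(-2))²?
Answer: 6889/6084 ≈ 1.1323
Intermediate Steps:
O(w) = 4/3 - 7/(2*(5 + 2*w)) (O(w) = -(7/((5 + w) + w) + 8/(-3))/2 = -(7/(5 + 2*w) + 8*(-⅓))/2 = -(7/(5 + 2*w) - 8/3)/2 = -(-8/3 + 7/(5 + 2*w))/2 = 4/3 - 7/(2*(5 + 2*w)))
O(U(-2))² = ((19 + 16*(-2)²)/(6*(5 + 2*(-2)²)))² = ((19 + 16*4)/(6*(5 + 2*4)))² = ((19 + 64)/(6*(5 + 8)))² = ((⅙)*83/13)² = ((⅙)*(1/13)*83)² = (83/78)² = 6889/6084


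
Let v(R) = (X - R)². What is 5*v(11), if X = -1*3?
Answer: 980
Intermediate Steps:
X = -3
v(R) = (-3 - R)²
5*v(11) = 5*(3 + 11)² = 5*14² = 5*196 = 980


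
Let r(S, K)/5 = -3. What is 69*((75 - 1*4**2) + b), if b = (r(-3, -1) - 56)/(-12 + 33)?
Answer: 26864/7 ≈ 3837.7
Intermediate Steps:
r(S, K) = -15 (r(S, K) = 5*(-3) = -15)
b = -71/21 (b = (-15 - 56)/(-12 + 33) = -71/21 ≈ -3.3810)
69*((75 - 1*4**2) + b) = 69*((75 - 1*4**2) - 71/21) = 69*((75 - 1*16) - 71/21) = 69*((75 - 16) - 71/21) = 69*(59 - 71/21) = 69*(1168/21) = 26864/7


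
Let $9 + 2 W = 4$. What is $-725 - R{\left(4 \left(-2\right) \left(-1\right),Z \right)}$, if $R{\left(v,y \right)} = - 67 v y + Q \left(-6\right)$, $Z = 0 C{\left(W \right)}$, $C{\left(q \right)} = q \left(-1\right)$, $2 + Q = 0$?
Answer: $-737$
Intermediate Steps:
$Q = -2$ ($Q = -2 + 0 = -2$)
$W = - \frac{5}{2}$ ($W = - \frac{9}{2} + \frac{1}{2} \cdot 4 = - \frac{9}{2} + 2 = - \frac{5}{2} \approx -2.5$)
$C{\left(q \right)} = - q$
$Z = 0$ ($Z = 0 \left(\left(-1\right) \left(- \frac{5}{2}\right)\right) = 0 \cdot \frac{5}{2} = 0$)
$R{\left(v,y \right)} = 12 - 67 v y$ ($R{\left(v,y \right)} = - 67 v y - -12 = - 67 v y + 12 = 12 - 67 v y$)
$-725 - R{\left(4 \left(-2\right) \left(-1\right),Z \right)} = -725 - \left(12 - 67 \cdot 4 \left(-2\right) \left(-1\right) 0\right) = -725 - \left(12 - 67 \left(\left(-8\right) \left(-1\right)\right) 0\right) = -725 - \left(12 - 536 \cdot 0\right) = -725 - \left(12 + 0\right) = -725 - 12 = -737$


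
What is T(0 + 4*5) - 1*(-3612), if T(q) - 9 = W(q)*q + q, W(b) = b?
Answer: 4041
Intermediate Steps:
T(q) = 9 + q + q² (T(q) = 9 + (q*q + q) = 9 + (q² + q) = 9 + (q + q²) = 9 + q + q²)
T(0 + 4*5) - 1*(-3612) = (9 + (0 + 4*5) + (0 + 4*5)²) - 1*(-3612) = (9 + (0 + 20) + (0 + 20)²) + 3612 = (9 + 20 + 20²) + 3612 = (9 + 20 + 400) + 3612 = 429 + 3612 = 4041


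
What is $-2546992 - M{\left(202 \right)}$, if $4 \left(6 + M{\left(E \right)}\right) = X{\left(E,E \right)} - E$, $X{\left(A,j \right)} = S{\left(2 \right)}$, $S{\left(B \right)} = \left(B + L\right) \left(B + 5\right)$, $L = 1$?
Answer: $- \frac{10187763}{4} \approx -2.5469 \cdot 10^{6}$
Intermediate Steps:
$S{\left(B \right)} = \left(1 + B\right) \left(5 + B\right)$ ($S{\left(B \right)} = \left(B + 1\right) \left(B + 5\right) = \left(1 + B\right) \left(5 + B\right)$)
$X{\left(A,j \right)} = 21$ ($X{\left(A,j \right)} = 5 + 2^{2} + 6 \cdot 2 = 5 + 4 + 12 = 21$)
$M{\left(E \right)} = - \frac{3}{4} - \frac{E}{4}$ ($M{\left(E \right)} = -6 + \frac{21 - E}{4} = -6 - \left(- \frac{21}{4} + \frac{E}{4}\right) = - \frac{3}{4} - \frac{E}{4}$)
$-2546992 - M{\left(202 \right)} = -2546992 - \left(- \frac{3}{4} - \frac{101}{2}\right) = -2546992 - - \frac{205}{4} = -2546992 + \frac{205}{4} = - \frac{10187763}{4}$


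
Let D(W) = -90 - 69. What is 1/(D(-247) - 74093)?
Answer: -1/74252 ≈ -1.3468e-5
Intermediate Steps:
D(W) = -159
1/(D(-247) - 74093) = 1/(-159 - 74093) = 1/(-74252) = -1/74252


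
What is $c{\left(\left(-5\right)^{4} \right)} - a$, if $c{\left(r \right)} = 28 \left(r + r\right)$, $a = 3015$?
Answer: $31985$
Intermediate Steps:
$c{\left(r \right)} = 56 r$ ($c{\left(r \right)} = 28 \cdot 2 r = 56 r$)
$c{\left(\left(-5\right)^{4} \right)} - a = 56 \left(-5\right)^{4} - 3015 = 56 \cdot 625 - 3015 = 35000 - 3015 = 31985$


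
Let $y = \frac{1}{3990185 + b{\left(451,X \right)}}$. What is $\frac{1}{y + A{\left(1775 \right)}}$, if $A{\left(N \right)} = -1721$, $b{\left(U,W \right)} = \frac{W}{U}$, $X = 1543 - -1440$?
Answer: $- \frac{1799576418}{3097071014927} \approx -0.00058106$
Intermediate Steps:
$X = 2983$ ($X = 1543 + 1440 = 2983$)
$y = \frac{451}{1799576418}$ ($y = \frac{1}{3990185 + \frac{2983}{451}} = \frac{1}{\frac{1799576418}{451}} = \frac{451}{1799576418} \approx 2.5061 \cdot 10^{-7}$)
$\frac{1}{y + A{\left(1775 \right)}} = \frac{1}{\frac{451}{1799576418} - 1721} = \frac{1}{- \frac{3097071014927}{1799576418}} = - \frac{1799576418}{3097071014927}$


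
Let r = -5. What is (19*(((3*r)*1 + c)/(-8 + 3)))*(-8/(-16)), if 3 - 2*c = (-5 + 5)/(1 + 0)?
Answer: 513/20 ≈ 25.650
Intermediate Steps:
c = 3/2 (c = 3/2 - (-5 + 5)/(2*(1 + 0)) = 3/2 - 0/1 = 3/2 - 0 = 3/2 - 1/2*0 = 3/2 + 0 = 3/2 ≈ 1.5000)
(19*(((3*r)*1 + c)/(-8 + 3)))*(-8/(-16)) = (19*(((3*(-5))*1 + 3/2)/(-8 + 3)))*(-8/(-16)) = (19*((-15*1 + 3/2)/(-5)))*(-8*(-1/16)) = (19*((-15 + 3/2)*(-1/5)))*(1/2) = (19*(-27/2*(-1/5)))*(1/2) = (19*(27/10))*(1/2) = (513/10)*(1/2) = 513/20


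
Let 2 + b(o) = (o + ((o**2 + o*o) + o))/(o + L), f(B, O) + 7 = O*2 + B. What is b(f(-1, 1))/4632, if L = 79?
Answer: -43/169068 ≈ -0.00025434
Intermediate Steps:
f(B, O) = -7 + B + 2*O (f(B, O) = -7 + (O*2 + B) = -7 + (2*O + B) = -7 + (B + 2*O) = -7 + B + 2*O)
b(o) = -2 + (2*o + 2*o**2)/(79 + o) (b(o) = -2 + (o + ((o**2 + o*o) + o))/(o + 79) = -2 + (o + ((o**2 + o**2) + o))/(79 + o) = -2 + (o + (2*o**2 + o))/(79 + o) = -2 + (o + (o + 2*o**2))/(79 + o) = -2 + (2*o + 2*o**2)/(79 + o))
b(f(-1, 1))/4632 = (2*(-79 + (-7 - 1 + 2*1)**2)/(79 + (-7 - 1 + 2*1)))/4632 = (2*(-79 + (-7 - 1 + 2)**2)/(79 + (-7 - 1 + 2)))*(1/4632) = (2*(-79 + (-6)**2)/(79 - 6))*(1/4632) = (2*(-79 + 36)/73)*(1/4632) = (2*(1/73)*(-43))*(1/4632) = -86/73*1/4632 = -43/169068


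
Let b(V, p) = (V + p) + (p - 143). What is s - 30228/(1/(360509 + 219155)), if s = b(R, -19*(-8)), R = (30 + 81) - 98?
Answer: -17522083218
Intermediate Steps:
R = 13 (R = 111 - 98 = 13)
b(V, p) = -143 + V + 2*p (b(V, p) = (V + p) + (-143 + p) = -143 + V + 2*p)
s = 174 (s = -143 + 13 + 2*(-19*(-8)) = -143 + 13 + 2*152 = -143 + 13 + 304 = 174)
s - 30228/(1/(360509 + 219155)) = 174 - 30228/(1/(360509 + 219155)) = 174 - 30228/(1/579664) = 174 - 30228/1/579664 = 174 - 30228*579664 = 174 - 17522083392 = -17522083218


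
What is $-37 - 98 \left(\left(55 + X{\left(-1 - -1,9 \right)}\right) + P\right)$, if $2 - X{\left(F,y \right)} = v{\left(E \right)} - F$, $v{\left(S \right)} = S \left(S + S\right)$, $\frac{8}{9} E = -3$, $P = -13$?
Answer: $- \frac{33863}{16} \approx -2116.4$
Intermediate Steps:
$E = - \frac{27}{8}$ ($E = \frac{9}{8} \left(-3\right) = - \frac{27}{8} \approx -3.375$)
$v{\left(S \right)} = 2 S^{2}$ ($v{\left(S \right)} = S 2 S = 2 S^{2}$)
$X{\left(F,y \right)} = - \frac{665}{32} + F$ ($X{\left(F,y \right)} = 2 - \left(2 \left(- \frac{27}{8}\right)^{2} - F\right) = 2 - \left(2 \cdot \frac{729}{64} - F\right) = 2 - \left(\frac{729}{32} - F\right) = 2 + \left(- \frac{729}{32} + F\right) = - \frac{665}{32} + F$)
$-37 - 98 \left(\left(55 + X{\left(-1 - -1,9 \right)}\right) + P\right) = -37 - 98 \left(\left(55 - \frac{665}{32}\right) - 13\right) = -37 - 98 \left(\frac{1095}{32} - 13\right) = -37 - \frac{33271}{16} = - \frac{33863}{16}$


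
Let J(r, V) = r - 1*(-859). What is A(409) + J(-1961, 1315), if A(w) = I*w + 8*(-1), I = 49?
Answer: 18931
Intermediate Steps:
A(w) = -8 + 49*w (A(w) = 49*w + 8*(-1) = 49*w - 8 = -8 + 49*w)
J(r, V) = 859 + r (J(r, V) = r + 859 = 859 + r)
A(409) + J(-1961, 1315) = (-8 + 49*409) + (859 - 1961) = (-8 + 20041) - 1102 = 20033 - 1102 = 18931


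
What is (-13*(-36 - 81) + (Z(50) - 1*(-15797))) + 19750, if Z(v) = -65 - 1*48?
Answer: 36955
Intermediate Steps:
Z(v) = -113 (Z(v) = -65 - 48 = -113)
(-13*(-36 - 81) + (Z(50) - 1*(-15797))) + 19750 = (-13*(-36 - 81) + (-113 - 1*(-15797))) + 19750 = (-13*(-117) + (-113 + 15797)) + 19750 = (1521 + 15684) + 19750 = 17205 + 19750 = 36955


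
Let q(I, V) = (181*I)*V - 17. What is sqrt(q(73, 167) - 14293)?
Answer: sqrt(2192261) ≈ 1480.6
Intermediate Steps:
q(I, V) = -17 + 181*I*V (q(I, V) = 181*I*V - 17 = -17 + 181*I*V)
sqrt(q(73, 167) - 14293) = sqrt((-17 + 181*73*167) - 14293) = sqrt((-17 + 2206571) - 14293) = sqrt(2206554 - 14293) = sqrt(2192261)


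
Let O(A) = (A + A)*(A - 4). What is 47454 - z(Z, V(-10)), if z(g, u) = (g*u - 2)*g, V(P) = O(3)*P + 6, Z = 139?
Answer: -1227454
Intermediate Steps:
O(A) = 2*A*(-4 + A) (O(A) = (2*A)*(-4 + A) = 2*A*(-4 + A))
V(P) = 6 - 6*P (V(P) = (2*3*(-4 + 3))*P + 6 = (2*3*(-1))*P + 6 = -6*P + 6 = 6 - 6*P)
z(g, u) = g*(-2 + g*u) (z(g, u) = (-2 + g*u)*g = g*(-2 + g*u))
47454 - z(Z, V(-10)) = 47454 - 139*(-2 + 139*(6 - 6*(-10))) = 47454 - 139*(-2 + 139*(6 + 60)) = 47454 - 139*(-2 + 139*66) = 47454 - 139*(-2 + 9174) = 47454 - 139*9172 = 47454 - 1*1274908 = 47454 - 1274908 = -1227454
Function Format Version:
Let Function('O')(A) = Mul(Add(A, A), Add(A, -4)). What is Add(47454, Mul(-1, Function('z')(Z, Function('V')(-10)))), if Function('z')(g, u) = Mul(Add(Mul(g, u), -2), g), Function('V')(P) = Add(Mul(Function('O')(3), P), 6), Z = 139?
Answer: -1227454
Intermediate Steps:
Function('O')(A) = Mul(2, A, Add(-4, A)) (Function('O')(A) = Mul(Mul(2, A), Add(-4, A)) = Mul(2, A, Add(-4, A)))
Function('V')(P) = Add(6, Mul(-6, P)) (Function('V')(P) = Add(Mul(Mul(2, 3, Add(-4, 3)), P), 6) = Add(Mul(Mul(2, 3, -1), P), 6) = Add(Mul(-6, P), 6) = Add(6, Mul(-6, P)))
Function('z')(g, u) = Mul(g, Add(-2, Mul(g, u))) (Function('z')(g, u) = Mul(Add(-2, Mul(g, u)), g) = Mul(g, Add(-2, Mul(g, u))))
Add(47454, Mul(-1, Function('z')(Z, Function('V')(-10)))) = Add(47454, Mul(-1, Mul(139, Add(-2, Mul(139, Add(6, Mul(-6, -10))))))) = Add(47454, Mul(-1, Mul(139, Add(-2, Mul(139, Add(6, 60)))))) = Add(47454, Mul(-1, Mul(139, Add(-2, Mul(139, 66))))) = Add(47454, Mul(-1, Mul(139, Add(-2, 9174)))) = Add(47454, Mul(-1, Mul(139, 9172))) = Add(47454, Mul(-1, 1274908)) = Add(47454, -1274908) = -1227454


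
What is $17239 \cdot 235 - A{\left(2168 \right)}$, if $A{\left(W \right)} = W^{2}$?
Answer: $-649059$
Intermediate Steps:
$17239 \cdot 235 - A{\left(2168 \right)} = 17239 \cdot 235 - 2168^{2} = 4051165 - 4700224 = -649059$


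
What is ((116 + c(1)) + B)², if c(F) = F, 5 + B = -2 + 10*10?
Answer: 44100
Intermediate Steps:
B = 93 (B = -5 + (-2 + 10*10) = -5 + (-2 + 100) = -5 + 98 = 93)
((116 + c(1)) + B)² = ((116 + 1) + 93)² = (117 + 93)² = 210² = 44100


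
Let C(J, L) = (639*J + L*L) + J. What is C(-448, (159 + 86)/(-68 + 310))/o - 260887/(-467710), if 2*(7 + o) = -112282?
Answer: 1451895409766619/256324682661520 ≈ 5.6643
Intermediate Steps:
o = -56148 (o = -7 + (½)*(-112282) = -7 - 56141 = -56148)
C(J, L) = L² + 640*J (C(J, L) = (639*J + L²) + J = (L² + 639*J) + J = L² + 640*J)
C(-448, (159 + 86)/(-68 + 310))/o - 260887/(-467710) = (((159 + 86)/(-68 + 310))² + 640*(-448))/(-56148) - 260887/(-467710) = ((245/242)² - 286720)*(-1/56148) - 260887*(-1/467710) = ((245*(1/242))² - 286720)*(-1/56148) + 260887/467710 = ((245/242)² - 286720)*(-1/56148) + 260887/467710 = (60025/58564 - 286720)*(-1/56148) + 260887/467710 = -16791410055/58564*(-1/56148) + 260887/467710 = 5597136685/1096083824 + 260887/467710 = 1451895409766619/256324682661520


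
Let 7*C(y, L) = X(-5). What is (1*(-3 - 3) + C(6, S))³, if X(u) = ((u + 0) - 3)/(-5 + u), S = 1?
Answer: -8741816/42875 ≈ -203.89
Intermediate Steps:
X(u) = (-3 + u)/(-5 + u) (X(u) = (u - 3)/(-5 + u) = (-3 + u)/(-5 + u))
C(y, L) = 4/35 (C(y, L) = ((-3 - 5)/(-5 - 5))/7 = (-8/(-10))/7 = (-⅒*(-8))/7 = (⅐)*(⅘) = 4/35)
(1*(-3 - 3) + C(6, S))³ = (1*(-3 - 3) + 4/35)³ = (1*(-6) + 4/35)³ = (-6 + 4/35)³ = (-206/35)³ = -8741816/42875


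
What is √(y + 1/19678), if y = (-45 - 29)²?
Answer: √2120436913262/19678 ≈ 74.000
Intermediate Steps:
y = 5476 (y = (-74)² = 5476)
√(y + 1/19678) = √(5476 + 1/19678) = √(107756729/19678) = √2120436913262/19678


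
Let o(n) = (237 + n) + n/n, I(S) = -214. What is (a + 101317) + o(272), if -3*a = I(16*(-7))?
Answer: 305695/3 ≈ 1.0190e+5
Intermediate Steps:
a = 214/3 (a = -⅓*(-214) = 214/3 ≈ 71.333)
o(n) = 238 + n (o(n) = (237 + n) + 1 = 238 + n)
(a + 101317) + o(272) = (214/3 + 101317) + (238 + 272) = 304165/3 + 510 = 305695/3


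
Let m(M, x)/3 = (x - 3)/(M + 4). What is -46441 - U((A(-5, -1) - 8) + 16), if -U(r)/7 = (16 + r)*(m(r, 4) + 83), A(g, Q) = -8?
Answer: -37061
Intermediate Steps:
m(M, x) = 3*(-3 + x)/(4 + M) (m(M, x) = 3*((x - 3)/(M + 4)) = 3*((-3 + x)/(4 + M)) = 3*(-3 + x)/(4 + M))
U(r) = -7*(16 + r)*(83 + 3/(4 + r)) (U(r) = -7*(16 + r)*(3*(-3 + 4)/(4 + r) + 83) = -7*(16 + r)*(3*1/(4 + r) + 83) = -7*(16 + r)*(3/(4 + r) + 83) = -7*(16 + r)*(83 + 3/(4 + r)))
-46441 - U((A(-5, -1) - 8) + 16) = -46441 - 7*(-5360 - 1663*((-8 - 8) + 16) - 83*((-8 - 8) + 16)**2)/(4 + ((-8 - 8) + 16)) = -46441 - 7*(-5360 - 1663*(-16 + 16) - 83*(-16 + 16)**2)/(4 + (-16 + 16)) = -46441 - 7*(-5360 - 1663*0 - 83*0**2)/(4 + 0) = -46441 - 7*(-5360 + 0 - 83*0)/4 = -46441 - 7*(-5360 + 0 + 0)/4 = -46441 - 7*(-5360)/4 = -46441 - 1*(-9380) = -46441 + 9380 = -37061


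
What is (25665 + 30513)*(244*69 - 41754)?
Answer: -1399843404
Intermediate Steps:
(25665 + 30513)*(244*69 - 41754) = 56178*(16836 - 41754) = 56178*(-24918) = -1399843404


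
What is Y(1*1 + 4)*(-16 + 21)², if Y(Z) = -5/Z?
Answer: -25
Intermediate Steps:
Y(1*1 + 4)*(-16 + 21)² = (-5/(1*1 + 4))*(-16 + 21)² = -5/(1 + 4)*5² = -5/5*25 = -5*⅕*25 = -1*25 = -25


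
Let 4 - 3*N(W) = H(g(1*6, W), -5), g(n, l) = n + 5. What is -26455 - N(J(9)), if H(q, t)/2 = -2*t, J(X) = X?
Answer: -79349/3 ≈ -26450.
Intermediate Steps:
g(n, l) = 5 + n
H(q, t) = -4*t (H(q, t) = 2*(-2*t) = -4*t)
N(W) = -16/3 (N(W) = 4/3 - (-4)*(-5)/3 = 4/3 - ⅓*20 = 4/3 - 20/3 = -16/3)
-26455 - N(J(9)) = -26455 - 1*(-16/3) = -26455 + 16/3 = -79349/3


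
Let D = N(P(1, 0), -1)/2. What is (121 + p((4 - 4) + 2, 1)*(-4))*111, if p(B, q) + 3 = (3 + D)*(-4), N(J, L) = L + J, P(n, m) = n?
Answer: 20091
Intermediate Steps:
N(J, L) = J + L
D = 0 (D = (1 - 1)/2 = 0*(½) = 0)
p(B, q) = -15 (p(B, q) = -3 + (3 + 0)*(-4) = -3 + 3*(-4) = -3 - 12 = -15)
(121 + p((4 - 4) + 2, 1)*(-4))*111 = (121 - 15*(-4))*111 = (121 + 60)*111 = 181*111 = 20091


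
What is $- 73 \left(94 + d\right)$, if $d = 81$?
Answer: $-12775$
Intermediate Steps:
$- 73 \left(94 + d\right) = - 73 \left(94 + 81\right) = \left(-73\right) 175 = -12775$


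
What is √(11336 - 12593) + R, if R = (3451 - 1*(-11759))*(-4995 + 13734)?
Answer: 132920190 + I*√1257 ≈ 1.3292e+8 + 35.454*I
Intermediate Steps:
R = 132920190 (R = (3451 + 11759)*8739 = 15210*8739 = 132920190)
√(11336 - 12593) + R = √(11336 - 12593) + 132920190 = √(-1257) + 132920190 = I*√1257 + 132920190 = 132920190 + I*√1257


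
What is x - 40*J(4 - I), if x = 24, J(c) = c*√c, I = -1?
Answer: 24 - 200*√5 ≈ -423.21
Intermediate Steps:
J(c) = c^(3/2)
x - 40*J(4 - I) = 24 - 40*(4 - 1*(-1))^(3/2) = 24 - 40*(4 + 1)^(3/2) = 24 - 200*√5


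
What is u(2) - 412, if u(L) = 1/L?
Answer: -823/2 ≈ -411.50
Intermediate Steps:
u(2) - 412 = 1/2 - 412 = ½ - 412 = -823/2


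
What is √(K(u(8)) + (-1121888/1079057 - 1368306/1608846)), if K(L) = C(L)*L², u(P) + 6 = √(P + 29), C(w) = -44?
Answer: √(-269058214080648663969396483 + 44202735309946776448178832*√37)/289339423037 ≈ 1.4804*I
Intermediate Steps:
u(P) = -6 + √(29 + P) (u(P) = -6 + √(P + 29) = -6 + √(29 + P))
K(L) = -44*L²
√(K(u(8)) + (-1121888/1079057 - 1368306/1608846)) = √(-44*(-6 + √(29 + 8))² + (-1121888/1079057 - 1368306/1608846)) = √(-44*(-6 + √37)² + (-1121888*1/1079057 - 1368306*1/1608846)) = √(-44*(-6 + √37)² + (-1121888/1079057 - 228051/268141)) = √(-44*(-6 + √37)² - 546904198115/289339423037) = √(-546904198115/289339423037 - 44*(-6 + √37)²)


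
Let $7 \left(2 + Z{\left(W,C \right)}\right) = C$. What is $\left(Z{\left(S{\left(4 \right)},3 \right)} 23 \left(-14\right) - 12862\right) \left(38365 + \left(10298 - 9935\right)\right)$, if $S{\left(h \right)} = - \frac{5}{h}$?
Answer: $-478523168$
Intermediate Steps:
$Z{\left(W,C \right)} = -2 + \frac{C}{7}$
$\left(Z{\left(S{\left(4 \right)},3 \right)} 23 \left(-14\right) - 12862\right) \left(38365 + \left(10298 - 9935\right)\right) = \left(\left(-2 + \frac{1}{7} \cdot 3\right) 23 \left(-14\right) - 12862\right) \left(38365 + \left(10298 - 9935\right)\right) = \left(\left(-2 + \frac{3}{7}\right) 23 \left(-14\right) - 12862\right) \left(38365 + \left(10298 - 9935\right)\right) = \left(\left(- \frac{11}{7}\right) 23 \left(-14\right) - 12862\right) \left(38365 + 363\right) = \left(\left(- \frac{253}{7}\right) \left(-14\right) - 12862\right) 38728 = \left(506 - 12862\right) 38728 = \left(-12356\right) 38728 = -478523168$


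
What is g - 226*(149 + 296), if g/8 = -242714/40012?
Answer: -1006487138/10003 ≈ -1.0062e+5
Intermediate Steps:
g = -485428/10003 (g = 8*(-242714/40012) = 8*(-242714*1/40012) = 8*(-121357/20006) = -485428/10003 ≈ -48.528)
g - 226*(149 + 296) = -485428/10003 - 226*(149 + 296) = -485428/10003 - 226*445 = -485428/10003 - 1*100570 = -485428/10003 - 100570 = -1006487138/10003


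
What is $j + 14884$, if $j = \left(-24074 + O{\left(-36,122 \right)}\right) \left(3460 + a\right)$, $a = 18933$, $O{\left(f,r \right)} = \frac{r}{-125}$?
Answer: $- \frac{67387006696}{125} \approx -5.391 \cdot 10^{8}$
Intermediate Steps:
$O{\left(f,r \right)} = - \frac{r}{125}$ ($O{\left(f,r \right)} = r \left(- \frac{1}{125}\right) = - \frac{r}{125}$)
$j = - \frac{67388867196}{125}$ ($j = \left(-24074 - \frac{122}{125}\right) \left(3460 + 18933\right) = \left(-24074 - \frac{122}{125}\right) 22393 = \left(- \frac{3009372}{125}\right) 22393 = - \frac{67388867196}{125} \approx -5.3911 \cdot 10^{8}$)
$j + 14884 = - \frac{67388867196}{125} + 14884 = - \frac{67387006696}{125}$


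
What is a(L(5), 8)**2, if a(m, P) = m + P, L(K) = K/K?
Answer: 81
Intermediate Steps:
L(K) = 1
a(m, P) = P + m
a(L(5), 8)**2 = (8 + 1)**2 = 9**2 = 81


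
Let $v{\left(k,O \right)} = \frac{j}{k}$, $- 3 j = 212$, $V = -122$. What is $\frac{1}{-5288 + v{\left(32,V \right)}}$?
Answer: $- \frac{24}{126965} \approx -0.00018903$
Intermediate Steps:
$j = - \frac{212}{3}$ ($j = \left(- \frac{1}{3}\right) 212 = - \frac{212}{3} \approx -70.667$)
$v{\left(k,O \right)} = - \frac{212}{3 k}$
$\frac{1}{-5288 + v{\left(32,V \right)}} = \frac{1}{-5288 - \frac{212}{3 \cdot 32}} = \frac{1}{-5288 - \frac{53}{24}} = \frac{1}{- \frac{126965}{24}} = - \frac{24}{126965}$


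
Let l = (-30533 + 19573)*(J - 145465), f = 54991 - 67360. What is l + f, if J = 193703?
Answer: -528700849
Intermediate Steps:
f = -12369
l = -528688480 (l = (-30533 + 19573)*(193703 - 145465) = -10960*48238 = -528688480)
l + f = -528688480 - 12369 = -528700849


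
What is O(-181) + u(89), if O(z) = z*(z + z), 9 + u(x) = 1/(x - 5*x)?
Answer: 23322627/356 ≈ 65513.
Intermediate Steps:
u(x) = -9 - 1/(4*x) (u(x) = -9 + 1/(x - 5*x) = -9 + 1/(-4*x) = -9 - 1/(4*x))
O(z) = 2*z² (O(z) = z*(2*z) = 2*z²)
O(-181) + u(89) = 2*(-181)² + (-9 - ¼/89) = 2*32761 + (-9 - ¼*1/89) = 65522 + (-9 - 1/356) = 65522 - 3205/356 = 23322627/356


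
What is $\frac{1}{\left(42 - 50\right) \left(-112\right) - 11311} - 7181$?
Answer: $- \frac{74790116}{10415} \approx -7181.0$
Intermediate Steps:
$\frac{1}{\left(42 - 50\right) \left(-112\right) - 11311} - 7181 = \frac{1}{\left(-8\right) \left(-112\right) - 11311} - 7181 = \frac{1}{896 - 11311} - 7181 = \frac{1}{-10415} - 7181 = - \frac{1}{10415} - 7181 = - \frac{74790116}{10415}$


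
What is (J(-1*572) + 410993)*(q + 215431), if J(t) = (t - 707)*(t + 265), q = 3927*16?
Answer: 223624946898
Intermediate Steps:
q = 62832
J(t) = (-707 + t)*(265 + t)
(J(-1*572) + 410993)*(q + 215431) = ((-187355 + (-1*572)² - (-442)*572) + 410993)*(62832 + 215431) = ((-187355 + (-572)² - 442*(-572)) + 410993)*278263 = ((-187355 + 327184 + 252824) + 410993)*278263 = (392653 + 410993)*278263 = 803646*278263 = 223624946898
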